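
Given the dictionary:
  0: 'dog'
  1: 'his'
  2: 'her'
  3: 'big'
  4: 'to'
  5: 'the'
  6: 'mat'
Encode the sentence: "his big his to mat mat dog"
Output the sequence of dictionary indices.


Look up each word in the dictionary:
  'his' -> 1
  'big' -> 3
  'his' -> 1
  'to' -> 4
  'mat' -> 6
  'mat' -> 6
  'dog' -> 0

Encoded: [1, 3, 1, 4, 6, 6, 0]


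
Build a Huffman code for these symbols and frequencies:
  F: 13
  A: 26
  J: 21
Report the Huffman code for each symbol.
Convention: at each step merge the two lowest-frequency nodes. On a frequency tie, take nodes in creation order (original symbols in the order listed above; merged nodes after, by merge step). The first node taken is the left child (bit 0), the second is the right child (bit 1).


Huffman tree construction:
Step 1: Merge F(13) + J(21) = 34
Step 2: Merge A(26) + (F+J)(34) = 60
Read each symbol's code off the tree from the root (left child = 0, right child = 1).

Codes:
  F: 10 (length 2)
  A: 0 (length 1)
  J: 11 (length 2)
Average code length: 94/60 = 1.5667 bits/symbol


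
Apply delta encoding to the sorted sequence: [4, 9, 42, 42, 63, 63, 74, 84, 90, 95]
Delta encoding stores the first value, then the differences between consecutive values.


First value: 4
Deltas:
  9 - 4 = 5
  42 - 9 = 33
  42 - 42 = 0
  63 - 42 = 21
  63 - 63 = 0
  74 - 63 = 11
  84 - 74 = 10
  90 - 84 = 6
  95 - 90 = 5


Delta encoded: [4, 5, 33, 0, 21, 0, 11, 10, 6, 5]


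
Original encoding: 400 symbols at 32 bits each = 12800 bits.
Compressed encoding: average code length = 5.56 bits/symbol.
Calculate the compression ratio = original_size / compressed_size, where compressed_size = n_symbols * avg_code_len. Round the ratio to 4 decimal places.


original_size = n_symbols * orig_bits = 400 * 32 = 12800 bits
compressed_size = n_symbols * avg_code_len = 400 * 5.56 = 2224.0 bits
ratio = original_size / compressed_size = 12800 / 2224.0 = 5.7554

Compression ratio = 5.7554


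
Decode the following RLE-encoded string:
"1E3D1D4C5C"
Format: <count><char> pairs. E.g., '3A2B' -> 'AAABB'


Expanding each <count><char> pair:
  1E -> 'E'
  3D -> 'DDD'
  1D -> 'D'
  4C -> 'CCCC'
  5C -> 'CCCCC'

Decoded = EDDDDCCCCCCCCC


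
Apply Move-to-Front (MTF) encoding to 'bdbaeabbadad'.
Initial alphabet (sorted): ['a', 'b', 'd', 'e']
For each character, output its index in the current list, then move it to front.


MTF encoding:
'b': index 1 in ['a', 'b', 'd', 'e'] -> ['b', 'a', 'd', 'e']
'd': index 2 in ['b', 'a', 'd', 'e'] -> ['d', 'b', 'a', 'e']
'b': index 1 in ['d', 'b', 'a', 'e'] -> ['b', 'd', 'a', 'e']
'a': index 2 in ['b', 'd', 'a', 'e'] -> ['a', 'b', 'd', 'e']
'e': index 3 in ['a', 'b', 'd', 'e'] -> ['e', 'a', 'b', 'd']
'a': index 1 in ['e', 'a', 'b', 'd'] -> ['a', 'e', 'b', 'd']
'b': index 2 in ['a', 'e', 'b', 'd'] -> ['b', 'a', 'e', 'd']
'b': index 0 in ['b', 'a', 'e', 'd'] -> ['b', 'a', 'e', 'd']
'a': index 1 in ['b', 'a', 'e', 'd'] -> ['a', 'b', 'e', 'd']
'd': index 3 in ['a', 'b', 'e', 'd'] -> ['d', 'a', 'b', 'e']
'a': index 1 in ['d', 'a', 'b', 'e'] -> ['a', 'd', 'b', 'e']
'd': index 1 in ['a', 'd', 'b', 'e'] -> ['d', 'a', 'b', 'e']


Output: [1, 2, 1, 2, 3, 1, 2, 0, 1, 3, 1, 1]


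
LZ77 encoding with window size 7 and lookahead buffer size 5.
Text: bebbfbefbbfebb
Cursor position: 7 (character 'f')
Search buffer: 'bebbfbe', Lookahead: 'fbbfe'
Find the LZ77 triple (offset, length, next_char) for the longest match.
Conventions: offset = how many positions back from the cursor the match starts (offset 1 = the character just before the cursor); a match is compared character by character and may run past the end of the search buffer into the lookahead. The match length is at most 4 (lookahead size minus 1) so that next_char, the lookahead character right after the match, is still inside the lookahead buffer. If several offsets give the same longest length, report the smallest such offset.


Try each offset into the search buffer:
  offset=1 (pos 6, char 'e'): match length 0
  offset=2 (pos 5, char 'b'): match length 0
  offset=3 (pos 4, char 'f'): match length 2
  offset=4 (pos 3, char 'b'): match length 0
  offset=5 (pos 2, char 'b'): match length 0
  offset=6 (pos 1, char 'e'): match length 0
  offset=7 (pos 0, char 'b'): match length 0
Longest match has length 2 at offset 3.
next_char = character at position 7 + 2 = 9 -> 'b'

Best match: offset=3, length=2 (matching 'fb' starting at position 4)
LZ77 triple: (3, 2, 'b')


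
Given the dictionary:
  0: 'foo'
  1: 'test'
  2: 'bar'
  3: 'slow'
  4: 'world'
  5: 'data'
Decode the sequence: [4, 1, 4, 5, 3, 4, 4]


Look up each index in the dictionary:
  4 -> 'world'
  1 -> 'test'
  4 -> 'world'
  5 -> 'data'
  3 -> 'slow'
  4 -> 'world'
  4 -> 'world'

Decoded: "world test world data slow world world"


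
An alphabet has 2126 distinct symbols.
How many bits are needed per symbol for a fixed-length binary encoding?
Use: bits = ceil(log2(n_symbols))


log2(2126) = 11.0539
Bracket: 2^11 = 2048 < 2126 <= 2^12 = 4096
So ceil(log2(2126)) = 12

bits = ceil(log2(2126)) = ceil(11.0539) = 12 bits


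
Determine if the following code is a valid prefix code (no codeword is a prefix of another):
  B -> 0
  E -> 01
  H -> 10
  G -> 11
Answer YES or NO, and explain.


Checking each pair (does one codeword prefix another?):
  B='0' vs E='01': prefix -- VIOLATION

NO -- this is NOT a valid prefix code. B (0) is a prefix of E (01).


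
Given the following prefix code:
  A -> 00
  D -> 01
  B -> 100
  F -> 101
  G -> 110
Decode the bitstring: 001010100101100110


Decoding step by step:
Bits 00 -> A
Bits 101 -> F
Bits 01 -> D
Bits 00 -> A
Bits 101 -> F
Bits 100 -> B
Bits 110 -> G


Decoded message: AFDAFBG


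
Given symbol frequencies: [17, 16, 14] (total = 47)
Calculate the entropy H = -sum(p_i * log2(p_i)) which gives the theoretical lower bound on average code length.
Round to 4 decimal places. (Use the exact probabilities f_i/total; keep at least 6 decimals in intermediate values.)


Per-symbol terms -p_i * log2(p_i) with p_i = f_i/47:
  p = 17/47 = 0.361702: log2(p) = -1.467126, -p*log2(p) = 0.530663
  p = 16/47 = 0.340426: log2(p) = -1.554589, -p*log2(p) = 0.529222
  p = 14/47 = 0.297872: log2(p) = -1.747234, -p*log2(p) = 0.520453
H = 0.530663 + 0.529222 + 0.520453 = 1.580338

H = 1.5803 bits/symbol


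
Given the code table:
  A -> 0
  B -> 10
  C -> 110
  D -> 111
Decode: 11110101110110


Decoding:
111 -> D
10 -> B
10 -> B
111 -> D
0 -> A
110 -> C


Result: DBBDAC


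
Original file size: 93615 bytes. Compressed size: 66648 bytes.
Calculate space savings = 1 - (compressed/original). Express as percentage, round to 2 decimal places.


ratio = compressed/original = 66648/93615 = 0.711937
savings = 1 - ratio = 1 - 0.711937 = 0.288063
as a percentage: 0.288063 * 100 = 28.81%

Space savings = 1 - 66648/93615 = 28.81%


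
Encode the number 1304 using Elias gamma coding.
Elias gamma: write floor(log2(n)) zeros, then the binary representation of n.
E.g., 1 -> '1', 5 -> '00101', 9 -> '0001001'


num_bits = floor(log2(1304)) + 1 = 11
leading_zeros = num_bits - 1 = 10
binary(1304) = 10100011000

Elias gamma(1304) = '0000000000' + '10100011000' = 000000000010100011000 (21 bits)


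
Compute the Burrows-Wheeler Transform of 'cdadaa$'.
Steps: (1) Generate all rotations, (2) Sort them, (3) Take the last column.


Rotations (sorted):
  0: $cdadaa -> last char: a
  1: a$cdada -> last char: a
  2: aa$cdad -> last char: d
  3: adaa$cd -> last char: d
  4: cdadaa$ -> last char: $
  5: daa$cda -> last char: a
  6: dadaa$c -> last char: c


BWT = aadd$ac


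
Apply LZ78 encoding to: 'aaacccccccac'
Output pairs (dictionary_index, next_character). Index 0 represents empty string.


LZ78 encoding steps:
Dictionary: {0: ''}
Step 1: w='' (idx 0), next='a' -> output (0, 'a'), add 'a' as idx 1
Step 2: w='a' (idx 1), next='a' -> output (1, 'a'), add 'aa' as idx 2
Step 3: w='' (idx 0), next='c' -> output (0, 'c'), add 'c' as idx 3
Step 4: w='c' (idx 3), next='c' -> output (3, 'c'), add 'cc' as idx 4
Step 5: w='cc' (idx 4), next='c' -> output (4, 'c'), add 'ccc' as idx 5
Step 6: w='c' (idx 3), next='a' -> output (3, 'a'), add 'ca' as idx 6
Step 7: w='c' (idx 3), end of input -> output (3, '')


Encoded: [(0, 'a'), (1, 'a'), (0, 'c'), (3, 'c'), (4, 'c'), (3, 'a'), (3, '')]


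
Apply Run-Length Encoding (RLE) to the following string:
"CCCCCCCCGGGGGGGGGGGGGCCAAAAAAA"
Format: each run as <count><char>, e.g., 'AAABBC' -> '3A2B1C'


Scanning runs left to right:
  i=0: run of 'C' x 8 -> '8C'
  i=8: run of 'G' x 13 -> '13G'
  i=21: run of 'C' x 2 -> '2C'
  i=23: run of 'A' x 7 -> '7A'

RLE = 8C13G2C7A


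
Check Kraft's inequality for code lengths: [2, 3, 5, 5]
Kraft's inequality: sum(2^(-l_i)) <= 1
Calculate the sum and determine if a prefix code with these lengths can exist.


Sum = 2^(-2) + 2^(-3) + 2^(-5) + 2^(-5)
    = 0.25 + 0.125 + 0.03125 + 0.03125
    = 14/32 = 0.4375
Since 0.4375 <= 1, Kraft's inequality IS satisfied.
A prefix code with these lengths CAN exist.

Kraft sum = 0.4375. Satisfied.


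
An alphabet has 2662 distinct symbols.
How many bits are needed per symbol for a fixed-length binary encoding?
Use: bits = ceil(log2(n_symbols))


log2(2662) = 11.3783
Bracket: 2^11 = 2048 < 2662 <= 2^12 = 4096
So ceil(log2(2662)) = 12

bits = ceil(log2(2662)) = ceil(11.3783) = 12 bits


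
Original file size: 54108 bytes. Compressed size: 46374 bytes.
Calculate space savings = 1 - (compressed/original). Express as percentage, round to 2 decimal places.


ratio = compressed/original = 46374/54108 = 0.857064
savings = 1 - ratio = 1 - 0.857064 = 0.142936
as a percentage: 0.142936 * 100 = 14.29%

Space savings = 1 - 46374/54108 = 14.29%


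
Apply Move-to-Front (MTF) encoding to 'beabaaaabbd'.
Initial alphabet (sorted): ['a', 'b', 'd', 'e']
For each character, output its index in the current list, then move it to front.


MTF encoding:
'b': index 1 in ['a', 'b', 'd', 'e'] -> ['b', 'a', 'd', 'e']
'e': index 3 in ['b', 'a', 'd', 'e'] -> ['e', 'b', 'a', 'd']
'a': index 2 in ['e', 'b', 'a', 'd'] -> ['a', 'e', 'b', 'd']
'b': index 2 in ['a', 'e', 'b', 'd'] -> ['b', 'a', 'e', 'd']
'a': index 1 in ['b', 'a', 'e', 'd'] -> ['a', 'b', 'e', 'd']
'a': index 0 in ['a', 'b', 'e', 'd'] -> ['a', 'b', 'e', 'd']
'a': index 0 in ['a', 'b', 'e', 'd'] -> ['a', 'b', 'e', 'd']
'a': index 0 in ['a', 'b', 'e', 'd'] -> ['a', 'b', 'e', 'd']
'b': index 1 in ['a', 'b', 'e', 'd'] -> ['b', 'a', 'e', 'd']
'b': index 0 in ['b', 'a', 'e', 'd'] -> ['b', 'a', 'e', 'd']
'd': index 3 in ['b', 'a', 'e', 'd'] -> ['d', 'b', 'a', 'e']


Output: [1, 3, 2, 2, 1, 0, 0, 0, 1, 0, 3]


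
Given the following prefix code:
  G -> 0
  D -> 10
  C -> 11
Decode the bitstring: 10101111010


Decoding step by step:
Bits 10 -> D
Bits 10 -> D
Bits 11 -> C
Bits 11 -> C
Bits 0 -> G
Bits 10 -> D


Decoded message: DDCCGD


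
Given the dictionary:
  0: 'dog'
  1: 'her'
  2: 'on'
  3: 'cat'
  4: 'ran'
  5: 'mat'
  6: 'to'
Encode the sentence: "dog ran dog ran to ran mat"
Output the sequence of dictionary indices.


Look up each word in the dictionary:
  'dog' -> 0
  'ran' -> 4
  'dog' -> 0
  'ran' -> 4
  'to' -> 6
  'ran' -> 4
  'mat' -> 5

Encoded: [0, 4, 0, 4, 6, 4, 5]


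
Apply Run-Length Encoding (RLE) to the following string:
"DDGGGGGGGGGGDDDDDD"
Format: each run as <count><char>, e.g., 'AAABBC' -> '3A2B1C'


Scanning runs left to right:
  i=0: run of 'D' x 2 -> '2D'
  i=2: run of 'G' x 10 -> '10G'
  i=12: run of 'D' x 6 -> '6D'

RLE = 2D10G6D


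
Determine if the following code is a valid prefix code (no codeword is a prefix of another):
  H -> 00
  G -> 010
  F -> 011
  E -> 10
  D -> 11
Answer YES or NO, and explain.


Checking each pair (does one codeword prefix another?):
  H='00' vs G='010': no prefix
  H='00' vs F='011': no prefix
  H='00' vs E='10': no prefix
  H='00' vs D='11': no prefix
  G='010' vs H='00': no prefix
  G='010' vs F='011': no prefix
  G='010' vs E='10': no prefix
  G='010' vs D='11': no prefix
  F='011' vs H='00': no prefix
  F='011' vs G='010': no prefix
  F='011' vs E='10': no prefix
  F='011' vs D='11': no prefix
  E='10' vs H='00': no prefix
  E='10' vs G='010': no prefix
  E='10' vs F='011': no prefix
  E='10' vs D='11': no prefix
  D='11' vs H='00': no prefix
  D='11' vs G='010': no prefix
  D='11' vs F='011': no prefix
  D='11' vs E='10': no prefix
No violation found over all pairs.

YES -- this is a valid prefix code. No codeword is a prefix of any other codeword.


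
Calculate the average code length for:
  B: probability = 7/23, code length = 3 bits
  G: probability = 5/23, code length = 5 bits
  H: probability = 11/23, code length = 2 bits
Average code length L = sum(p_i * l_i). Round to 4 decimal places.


Weighted contributions p_i * l_i:
  B: (7/23) * 3 = 21/23
  G: (5/23) * 5 = 25/23
  H: (11/23) * 2 = 22/23
Sum = (21 + 25 + 22)/23 = 68/23

L = 68/23 = 2.9565 bits/symbol


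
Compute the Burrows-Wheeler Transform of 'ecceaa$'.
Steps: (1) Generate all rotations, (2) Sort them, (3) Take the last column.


Rotations (sorted):
  0: $ecceaa -> last char: a
  1: a$eccea -> last char: a
  2: aa$ecce -> last char: e
  3: cceaa$e -> last char: e
  4: ceaa$ec -> last char: c
  5: eaa$ecc -> last char: c
  6: ecceaa$ -> last char: $


BWT = aaeecc$


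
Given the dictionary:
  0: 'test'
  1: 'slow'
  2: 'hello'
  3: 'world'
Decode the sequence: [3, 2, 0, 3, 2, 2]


Look up each index in the dictionary:
  3 -> 'world'
  2 -> 'hello'
  0 -> 'test'
  3 -> 'world'
  2 -> 'hello'
  2 -> 'hello'

Decoded: "world hello test world hello hello"


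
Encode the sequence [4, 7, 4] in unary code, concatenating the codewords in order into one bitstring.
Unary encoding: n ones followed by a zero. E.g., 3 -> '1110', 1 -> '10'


Encode each number as n ones followed by a terminating 0:
  4 -> 11110 (5 bits)
  7 -> 11111110 (8 bits)
  4 -> 11110 (5 bits)
Total length = 5 + 8 + 5 = 18 bits.

Unary([4, 7, 4]) = 111101111111011110 (18 bits)


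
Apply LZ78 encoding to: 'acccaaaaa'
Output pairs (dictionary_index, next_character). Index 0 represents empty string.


LZ78 encoding steps:
Dictionary: {0: ''}
Step 1: w='' (idx 0), next='a' -> output (0, 'a'), add 'a' as idx 1
Step 2: w='' (idx 0), next='c' -> output (0, 'c'), add 'c' as idx 2
Step 3: w='c' (idx 2), next='c' -> output (2, 'c'), add 'cc' as idx 3
Step 4: w='a' (idx 1), next='a' -> output (1, 'a'), add 'aa' as idx 4
Step 5: w='aa' (idx 4), next='a' -> output (4, 'a'), add 'aaa' as idx 5


Encoded: [(0, 'a'), (0, 'c'), (2, 'c'), (1, 'a'), (4, 'a')]


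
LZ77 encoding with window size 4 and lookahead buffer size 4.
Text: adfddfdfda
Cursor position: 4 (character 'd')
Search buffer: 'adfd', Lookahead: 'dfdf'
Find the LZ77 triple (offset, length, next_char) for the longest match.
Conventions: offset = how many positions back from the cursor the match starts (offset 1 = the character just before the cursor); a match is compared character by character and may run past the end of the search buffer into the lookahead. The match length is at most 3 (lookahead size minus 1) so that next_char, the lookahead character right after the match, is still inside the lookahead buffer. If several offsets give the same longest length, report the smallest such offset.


Try each offset into the search buffer:
  offset=1 (pos 3, char 'd'): match length 1
  offset=2 (pos 2, char 'f'): match length 0
  offset=3 (pos 1, char 'd'): match length 3
  offset=4 (pos 0, char 'a'): match length 0
Longest match has length 3 at offset 3.
next_char = character at position 4 + 3 = 7 -> 'f'

Best match: offset=3, length=3 (matching 'dfd' starting at position 1)
LZ77 triple: (3, 3, 'f')


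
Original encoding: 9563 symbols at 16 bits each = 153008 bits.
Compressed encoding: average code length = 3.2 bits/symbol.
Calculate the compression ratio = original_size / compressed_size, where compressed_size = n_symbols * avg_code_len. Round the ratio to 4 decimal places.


original_size = n_symbols * orig_bits = 9563 * 16 = 153008 bits
compressed_size = n_symbols * avg_code_len = 9563 * 3.2 = 30601.6 bits
ratio = original_size / compressed_size = 153008 / 30601.6 = 5.0

Compression ratio = 5.0


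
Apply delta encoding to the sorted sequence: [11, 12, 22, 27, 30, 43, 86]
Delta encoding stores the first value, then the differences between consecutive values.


First value: 11
Deltas:
  12 - 11 = 1
  22 - 12 = 10
  27 - 22 = 5
  30 - 27 = 3
  43 - 30 = 13
  86 - 43 = 43


Delta encoded: [11, 1, 10, 5, 3, 13, 43]


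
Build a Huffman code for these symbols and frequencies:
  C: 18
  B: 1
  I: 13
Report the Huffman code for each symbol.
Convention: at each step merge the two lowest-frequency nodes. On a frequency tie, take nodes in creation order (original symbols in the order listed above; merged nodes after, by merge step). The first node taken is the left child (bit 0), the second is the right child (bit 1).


Huffman tree construction:
Step 1: Merge B(1) + I(13) = 14
Step 2: Merge (B+I)(14) + C(18) = 32
Read each symbol's code off the tree from the root (left child = 0, right child = 1).

Codes:
  C: 1 (length 1)
  B: 00 (length 2)
  I: 01 (length 2)
Average code length: 46/32 = 1.4375 bits/symbol


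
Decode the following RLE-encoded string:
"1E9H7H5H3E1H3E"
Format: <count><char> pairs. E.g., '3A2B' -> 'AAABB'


Expanding each <count><char> pair:
  1E -> 'E'
  9H -> 'HHHHHHHHH'
  7H -> 'HHHHHHH'
  5H -> 'HHHHH'
  3E -> 'EEE'
  1H -> 'H'
  3E -> 'EEE'

Decoded = EHHHHHHHHHHHHHHHHHHHHHEEEHEEE


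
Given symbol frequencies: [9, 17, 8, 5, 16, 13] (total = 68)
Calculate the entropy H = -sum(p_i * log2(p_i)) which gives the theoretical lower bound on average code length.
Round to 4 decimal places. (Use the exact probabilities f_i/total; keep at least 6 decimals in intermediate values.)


Per-symbol terms -p_i * log2(p_i) with p_i = f_i/68:
  p = 9/68 = 0.132353: log2(p) = -2.917538, -p*log2(p) = 0.386145
  p = 17/68 = 0.250000: log2(p) = -2.000000, -p*log2(p) = 0.500000
  p = 8/68 = 0.117647: log2(p) = -3.087463, -p*log2(p) = 0.363231
  p = 5/68 = 0.073529: log2(p) = -3.765535, -p*log2(p) = 0.276878
  p = 16/68 = 0.235294: log2(p) = -2.087463, -p*log2(p) = 0.491168
  p = 13/68 = 0.191176: log2(p) = -2.387023, -p*log2(p) = 0.456343
H = 0.386145 + 0.500000 + 0.363231 + 0.276878 + 0.491168 + 0.456343 = 2.473765

H = 2.4738 bits/symbol


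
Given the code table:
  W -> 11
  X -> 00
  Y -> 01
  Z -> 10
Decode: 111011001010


Decoding:
11 -> W
10 -> Z
11 -> W
00 -> X
10 -> Z
10 -> Z


Result: WZWXZZ


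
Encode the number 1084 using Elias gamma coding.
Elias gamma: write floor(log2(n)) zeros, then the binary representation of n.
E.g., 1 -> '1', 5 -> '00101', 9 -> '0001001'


num_bits = floor(log2(1084)) + 1 = 11
leading_zeros = num_bits - 1 = 10
binary(1084) = 10000111100

Elias gamma(1084) = '0000000000' + '10000111100' = 000000000010000111100 (21 bits)


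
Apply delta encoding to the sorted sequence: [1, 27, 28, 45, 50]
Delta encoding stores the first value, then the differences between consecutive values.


First value: 1
Deltas:
  27 - 1 = 26
  28 - 27 = 1
  45 - 28 = 17
  50 - 45 = 5


Delta encoded: [1, 26, 1, 17, 5]


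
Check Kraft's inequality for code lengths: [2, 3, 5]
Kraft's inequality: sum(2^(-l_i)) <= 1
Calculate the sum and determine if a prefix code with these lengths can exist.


Sum = 2^(-2) + 2^(-3) + 2^(-5)
    = 0.25 + 0.125 + 0.03125
    = 13/32 = 0.40625
Since 0.40625 <= 1, Kraft's inequality IS satisfied.
A prefix code with these lengths CAN exist.

Kraft sum = 0.40625. Satisfied.


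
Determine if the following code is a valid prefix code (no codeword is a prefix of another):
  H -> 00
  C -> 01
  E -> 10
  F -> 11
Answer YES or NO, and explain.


Checking each pair (does one codeword prefix another?):
  H='00' vs C='01': no prefix
  H='00' vs E='10': no prefix
  H='00' vs F='11': no prefix
  C='01' vs H='00': no prefix
  C='01' vs E='10': no prefix
  C='01' vs F='11': no prefix
  E='10' vs H='00': no prefix
  E='10' vs C='01': no prefix
  E='10' vs F='11': no prefix
  F='11' vs H='00': no prefix
  F='11' vs C='01': no prefix
  F='11' vs E='10': no prefix
No violation found over all pairs.

YES -- this is a valid prefix code. No codeword is a prefix of any other codeword.


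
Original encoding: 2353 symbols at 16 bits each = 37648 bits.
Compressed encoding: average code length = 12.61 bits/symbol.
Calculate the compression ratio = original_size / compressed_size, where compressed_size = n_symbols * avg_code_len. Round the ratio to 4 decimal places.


original_size = n_symbols * orig_bits = 2353 * 16 = 37648 bits
compressed_size = n_symbols * avg_code_len = 2353 * 12.61 = 29671.33 bits
ratio = original_size / compressed_size = 37648 / 29671.33 = 1.2688

Compression ratio = 1.2688


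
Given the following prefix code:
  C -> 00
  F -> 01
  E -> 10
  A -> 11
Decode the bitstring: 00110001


Decoding step by step:
Bits 00 -> C
Bits 11 -> A
Bits 00 -> C
Bits 01 -> F


Decoded message: CACF


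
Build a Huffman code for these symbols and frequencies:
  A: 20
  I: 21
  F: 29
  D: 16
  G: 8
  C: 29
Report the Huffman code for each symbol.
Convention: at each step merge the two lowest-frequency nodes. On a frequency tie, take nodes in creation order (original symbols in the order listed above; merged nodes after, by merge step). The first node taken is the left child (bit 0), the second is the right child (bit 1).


Huffman tree construction:
Step 1: Merge G(8) + D(16) = 24
Step 2: Merge A(20) + I(21) = 41
Step 3: Merge (G+D)(24) + F(29) = 53
Step 4: Merge C(29) + (A+I)(41) = 70
Step 5: Merge ((G+D)+F)(53) + (C+(A+I))(70) = 123
Read each symbol's code off the tree from the root (left child = 0, right child = 1).

Codes:
  A: 110 (length 3)
  I: 111 (length 3)
  F: 01 (length 2)
  D: 001 (length 3)
  G: 000 (length 3)
  C: 10 (length 2)
Average code length: 311/123 = 2.5285 bits/symbol


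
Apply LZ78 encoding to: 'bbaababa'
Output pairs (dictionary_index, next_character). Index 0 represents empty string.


LZ78 encoding steps:
Dictionary: {0: ''}
Step 1: w='' (idx 0), next='b' -> output (0, 'b'), add 'b' as idx 1
Step 2: w='b' (idx 1), next='a' -> output (1, 'a'), add 'ba' as idx 2
Step 3: w='' (idx 0), next='a' -> output (0, 'a'), add 'a' as idx 3
Step 4: w='ba' (idx 2), next='b' -> output (2, 'b'), add 'bab' as idx 4
Step 5: w='a' (idx 3), end of input -> output (3, '')


Encoded: [(0, 'b'), (1, 'a'), (0, 'a'), (2, 'b'), (3, '')]


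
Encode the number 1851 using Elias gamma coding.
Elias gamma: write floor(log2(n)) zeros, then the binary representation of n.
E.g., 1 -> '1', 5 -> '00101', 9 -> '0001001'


num_bits = floor(log2(1851)) + 1 = 11
leading_zeros = num_bits - 1 = 10
binary(1851) = 11100111011

Elias gamma(1851) = '0000000000' + '11100111011' = 000000000011100111011 (21 bits)


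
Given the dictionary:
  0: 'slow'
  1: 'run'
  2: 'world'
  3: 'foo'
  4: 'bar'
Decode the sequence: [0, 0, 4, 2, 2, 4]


Look up each index in the dictionary:
  0 -> 'slow'
  0 -> 'slow'
  4 -> 'bar'
  2 -> 'world'
  2 -> 'world'
  4 -> 'bar'

Decoded: "slow slow bar world world bar"


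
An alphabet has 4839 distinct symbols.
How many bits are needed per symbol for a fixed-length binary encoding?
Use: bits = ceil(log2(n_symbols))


log2(4839) = 12.2405
Bracket: 2^12 = 4096 < 4839 <= 2^13 = 8192
So ceil(log2(4839)) = 13

bits = ceil(log2(4839)) = ceil(12.2405) = 13 bits


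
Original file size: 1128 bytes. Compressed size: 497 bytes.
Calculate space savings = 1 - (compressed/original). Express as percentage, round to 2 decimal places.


ratio = compressed/original = 497/1128 = 0.440603
savings = 1 - ratio = 1 - 0.440603 = 0.559397
as a percentage: 0.559397 * 100 = 55.94%

Space savings = 1 - 497/1128 = 55.94%


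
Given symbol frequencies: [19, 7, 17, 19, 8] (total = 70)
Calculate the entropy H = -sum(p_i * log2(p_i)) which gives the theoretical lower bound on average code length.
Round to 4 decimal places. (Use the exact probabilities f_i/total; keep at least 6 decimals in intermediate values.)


Per-symbol terms -p_i * log2(p_i) with p_i = f_i/70:
  p = 19/70 = 0.271429: log2(p) = -1.881356, -p*log2(p) = 0.510654
  p = 7/70 = 0.100000: log2(p) = -3.321928, -p*log2(p) = 0.332193
  p = 17/70 = 0.242857: log2(p) = -2.041820, -p*log2(p) = 0.495871
  p = 19/70 = 0.271429: log2(p) = -1.881356, -p*log2(p) = 0.510654
  p = 8/70 = 0.114286: log2(p) = -3.129283, -p*log2(p) = 0.357632
H = 0.510654 + 0.332193 + 0.495871 + 0.510654 + 0.357632 = 2.207004

H = 2.207 bits/symbol


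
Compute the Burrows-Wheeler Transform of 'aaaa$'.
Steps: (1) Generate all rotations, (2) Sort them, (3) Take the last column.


Rotations (sorted):
  0: $aaaa -> last char: a
  1: a$aaa -> last char: a
  2: aa$aa -> last char: a
  3: aaa$a -> last char: a
  4: aaaa$ -> last char: $


BWT = aaaa$


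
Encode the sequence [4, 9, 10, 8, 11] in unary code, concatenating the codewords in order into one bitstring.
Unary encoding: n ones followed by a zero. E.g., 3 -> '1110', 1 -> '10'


Encode each number as n ones followed by a terminating 0:
  4 -> 11110 (5 bits)
  9 -> 1111111110 (10 bits)
  10 -> 11111111110 (11 bits)
  8 -> 111111110 (9 bits)
  11 -> 111111111110 (12 bits)
Total length = 5 + 10 + 11 + 9 + 12 = 47 bits.

Unary([4, 9, 10, 8, 11]) = 11110111111111011111111110111111110111111111110 (47 bits)


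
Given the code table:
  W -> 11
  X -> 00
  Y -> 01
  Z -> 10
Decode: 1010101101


Decoding:
10 -> Z
10 -> Z
10 -> Z
11 -> W
01 -> Y


Result: ZZZWY


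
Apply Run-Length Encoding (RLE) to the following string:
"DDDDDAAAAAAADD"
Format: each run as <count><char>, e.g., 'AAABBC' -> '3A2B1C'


Scanning runs left to right:
  i=0: run of 'D' x 5 -> '5D'
  i=5: run of 'A' x 7 -> '7A'
  i=12: run of 'D' x 2 -> '2D'

RLE = 5D7A2D


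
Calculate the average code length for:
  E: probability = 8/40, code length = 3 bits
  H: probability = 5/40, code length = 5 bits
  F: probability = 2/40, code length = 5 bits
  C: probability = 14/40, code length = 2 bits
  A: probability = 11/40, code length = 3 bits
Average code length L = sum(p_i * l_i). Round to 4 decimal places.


Weighted contributions p_i * l_i:
  E: (8/40) * 3 = 24/40
  H: (5/40) * 5 = 25/40
  F: (2/40) * 5 = 10/40
  C: (14/40) * 2 = 28/40
  A: (11/40) * 3 = 33/40
Sum = (24 + 25 + 10 + 28 + 33)/40 = 120/40

L = 120/40 = 3.0000 bits/symbol


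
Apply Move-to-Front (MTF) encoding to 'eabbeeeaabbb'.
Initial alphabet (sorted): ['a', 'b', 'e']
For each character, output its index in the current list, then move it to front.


MTF encoding:
'e': index 2 in ['a', 'b', 'e'] -> ['e', 'a', 'b']
'a': index 1 in ['e', 'a', 'b'] -> ['a', 'e', 'b']
'b': index 2 in ['a', 'e', 'b'] -> ['b', 'a', 'e']
'b': index 0 in ['b', 'a', 'e'] -> ['b', 'a', 'e']
'e': index 2 in ['b', 'a', 'e'] -> ['e', 'b', 'a']
'e': index 0 in ['e', 'b', 'a'] -> ['e', 'b', 'a']
'e': index 0 in ['e', 'b', 'a'] -> ['e', 'b', 'a']
'a': index 2 in ['e', 'b', 'a'] -> ['a', 'e', 'b']
'a': index 0 in ['a', 'e', 'b'] -> ['a', 'e', 'b']
'b': index 2 in ['a', 'e', 'b'] -> ['b', 'a', 'e']
'b': index 0 in ['b', 'a', 'e'] -> ['b', 'a', 'e']
'b': index 0 in ['b', 'a', 'e'] -> ['b', 'a', 'e']


Output: [2, 1, 2, 0, 2, 0, 0, 2, 0, 2, 0, 0]


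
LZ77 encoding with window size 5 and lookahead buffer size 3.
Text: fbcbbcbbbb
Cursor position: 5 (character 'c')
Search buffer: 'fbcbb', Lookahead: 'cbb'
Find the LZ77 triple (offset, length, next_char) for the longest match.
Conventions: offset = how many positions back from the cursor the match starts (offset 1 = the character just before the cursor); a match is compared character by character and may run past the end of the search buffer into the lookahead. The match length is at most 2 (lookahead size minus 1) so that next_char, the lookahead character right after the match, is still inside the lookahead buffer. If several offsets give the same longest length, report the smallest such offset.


Try each offset into the search buffer:
  offset=1 (pos 4, char 'b'): match length 0
  offset=2 (pos 3, char 'b'): match length 0
  offset=3 (pos 2, char 'c'): match length 2
  offset=4 (pos 1, char 'b'): match length 0
  offset=5 (pos 0, char 'f'): match length 0
Longest match has length 2 at offset 3.
next_char = character at position 5 + 2 = 7 -> 'b'

Best match: offset=3, length=2 (matching 'cb' starting at position 2)
LZ77 triple: (3, 2, 'b')


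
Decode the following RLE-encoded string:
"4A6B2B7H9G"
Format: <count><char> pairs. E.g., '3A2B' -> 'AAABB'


Expanding each <count><char> pair:
  4A -> 'AAAA'
  6B -> 'BBBBBB'
  2B -> 'BB'
  7H -> 'HHHHHHH'
  9G -> 'GGGGGGGGG'

Decoded = AAAABBBBBBBBHHHHHHHGGGGGGGGG


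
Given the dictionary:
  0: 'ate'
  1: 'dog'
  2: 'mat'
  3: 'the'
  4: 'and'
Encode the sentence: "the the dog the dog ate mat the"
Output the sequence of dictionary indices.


Look up each word in the dictionary:
  'the' -> 3
  'the' -> 3
  'dog' -> 1
  'the' -> 3
  'dog' -> 1
  'ate' -> 0
  'mat' -> 2
  'the' -> 3

Encoded: [3, 3, 1, 3, 1, 0, 2, 3]


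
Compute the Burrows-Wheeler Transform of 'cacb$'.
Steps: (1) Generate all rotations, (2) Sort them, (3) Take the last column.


Rotations (sorted):
  0: $cacb -> last char: b
  1: acb$c -> last char: c
  2: b$cac -> last char: c
  3: cacb$ -> last char: $
  4: cb$ca -> last char: a


BWT = bcc$a


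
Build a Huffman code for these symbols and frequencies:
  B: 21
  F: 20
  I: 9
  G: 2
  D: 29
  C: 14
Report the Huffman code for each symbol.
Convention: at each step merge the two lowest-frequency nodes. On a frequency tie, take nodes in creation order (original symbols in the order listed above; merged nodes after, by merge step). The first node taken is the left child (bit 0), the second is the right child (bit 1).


Huffman tree construction:
Step 1: Merge G(2) + I(9) = 11
Step 2: Merge (G+I)(11) + C(14) = 25
Step 3: Merge F(20) + B(21) = 41
Step 4: Merge ((G+I)+C)(25) + D(29) = 54
Step 5: Merge (F+B)(41) + (((G+I)+C)+D)(54) = 95
Read each symbol's code off the tree from the root (left child = 0, right child = 1).

Codes:
  B: 01 (length 2)
  F: 00 (length 2)
  I: 1001 (length 4)
  G: 1000 (length 4)
  D: 11 (length 2)
  C: 101 (length 3)
Average code length: 226/95 = 2.3789 bits/symbol


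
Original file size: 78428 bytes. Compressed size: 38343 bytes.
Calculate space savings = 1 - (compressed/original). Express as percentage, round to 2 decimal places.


ratio = compressed/original = 38343/78428 = 0.488894
savings = 1 - ratio = 1 - 0.488894 = 0.511106
as a percentage: 0.511106 * 100 = 51.11%

Space savings = 1 - 38343/78428 = 51.11%


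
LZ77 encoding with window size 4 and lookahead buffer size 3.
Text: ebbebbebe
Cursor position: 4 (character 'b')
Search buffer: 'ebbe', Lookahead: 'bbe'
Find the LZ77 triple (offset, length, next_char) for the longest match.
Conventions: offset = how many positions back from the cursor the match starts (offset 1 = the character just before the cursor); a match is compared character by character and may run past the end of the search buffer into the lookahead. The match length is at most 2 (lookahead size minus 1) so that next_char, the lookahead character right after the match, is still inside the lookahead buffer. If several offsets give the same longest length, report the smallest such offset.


Try each offset into the search buffer:
  offset=1 (pos 3, char 'e'): match length 0
  offset=2 (pos 2, char 'b'): match length 1
  offset=3 (pos 1, char 'b'): match length 2
  offset=4 (pos 0, char 'e'): match length 0
Longest match has length 2 at offset 3.
next_char = character at position 4 + 2 = 6 -> 'e'

Best match: offset=3, length=2 (matching 'bb' starting at position 1)
LZ77 triple: (3, 2, 'e')


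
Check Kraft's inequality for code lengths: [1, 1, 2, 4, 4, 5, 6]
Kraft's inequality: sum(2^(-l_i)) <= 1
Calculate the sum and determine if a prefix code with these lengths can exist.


Sum = 2^(-1) + 2^(-1) + 2^(-2) + 2^(-4) + 2^(-4) + 2^(-5) + 2^(-6)
    = 0.5 + 0.5 + 0.25 + 0.0625 + 0.0625 + 0.03125 + 0.015625
    = 91/64 = 1.421875
Since 1.421875 > 1, Kraft's inequality is NOT satisfied.
A prefix code with these lengths CANNOT exist.

Kraft sum = 1.421875. Not satisfied.


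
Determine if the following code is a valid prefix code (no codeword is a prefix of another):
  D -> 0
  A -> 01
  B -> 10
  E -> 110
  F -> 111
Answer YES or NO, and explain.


Checking each pair (does one codeword prefix another?):
  D='0' vs A='01': prefix -- VIOLATION

NO -- this is NOT a valid prefix code. D (0) is a prefix of A (01).


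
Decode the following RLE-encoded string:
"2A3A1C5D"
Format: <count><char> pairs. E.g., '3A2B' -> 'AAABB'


Expanding each <count><char> pair:
  2A -> 'AA'
  3A -> 'AAA'
  1C -> 'C'
  5D -> 'DDDDD'

Decoded = AAAAACDDDDD


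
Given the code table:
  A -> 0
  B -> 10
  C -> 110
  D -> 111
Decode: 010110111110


Decoding:
0 -> A
10 -> B
110 -> C
111 -> D
110 -> C


Result: ABCDC


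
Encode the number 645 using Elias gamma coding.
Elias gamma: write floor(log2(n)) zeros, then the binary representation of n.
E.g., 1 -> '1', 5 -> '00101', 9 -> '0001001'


num_bits = floor(log2(645)) + 1 = 10
leading_zeros = num_bits - 1 = 9
binary(645) = 1010000101

Elias gamma(645) = '000000000' + '1010000101' = 0000000001010000101 (19 bits)


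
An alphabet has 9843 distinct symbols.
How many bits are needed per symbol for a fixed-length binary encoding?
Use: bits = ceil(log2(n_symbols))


log2(9843) = 13.2649
Bracket: 2^13 = 8192 < 9843 <= 2^14 = 16384
So ceil(log2(9843)) = 14

bits = ceil(log2(9843)) = ceil(13.2649) = 14 bits


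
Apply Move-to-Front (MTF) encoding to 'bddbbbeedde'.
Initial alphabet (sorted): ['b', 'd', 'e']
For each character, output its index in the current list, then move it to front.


MTF encoding:
'b': index 0 in ['b', 'd', 'e'] -> ['b', 'd', 'e']
'd': index 1 in ['b', 'd', 'e'] -> ['d', 'b', 'e']
'd': index 0 in ['d', 'b', 'e'] -> ['d', 'b', 'e']
'b': index 1 in ['d', 'b', 'e'] -> ['b', 'd', 'e']
'b': index 0 in ['b', 'd', 'e'] -> ['b', 'd', 'e']
'b': index 0 in ['b', 'd', 'e'] -> ['b', 'd', 'e']
'e': index 2 in ['b', 'd', 'e'] -> ['e', 'b', 'd']
'e': index 0 in ['e', 'b', 'd'] -> ['e', 'b', 'd']
'd': index 2 in ['e', 'b', 'd'] -> ['d', 'e', 'b']
'd': index 0 in ['d', 'e', 'b'] -> ['d', 'e', 'b']
'e': index 1 in ['d', 'e', 'b'] -> ['e', 'd', 'b']


Output: [0, 1, 0, 1, 0, 0, 2, 0, 2, 0, 1]


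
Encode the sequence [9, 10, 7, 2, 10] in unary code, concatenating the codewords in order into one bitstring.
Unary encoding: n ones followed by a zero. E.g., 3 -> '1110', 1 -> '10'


Encode each number as n ones followed by a terminating 0:
  9 -> 1111111110 (10 bits)
  10 -> 11111111110 (11 bits)
  7 -> 11111110 (8 bits)
  2 -> 110 (3 bits)
  10 -> 11111111110 (11 bits)
Total length = 10 + 11 + 8 + 3 + 11 = 43 bits.

Unary([9, 10, 7, 2, 10]) = 1111111110111111111101111111011011111111110 (43 bits)


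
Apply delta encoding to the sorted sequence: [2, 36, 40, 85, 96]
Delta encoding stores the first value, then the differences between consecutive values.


First value: 2
Deltas:
  36 - 2 = 34
  40 - 36 = 4
  85 - 40 = 45
  96 - 85 = 11


Delta encoded: [2, 34, 4, 45, 11]


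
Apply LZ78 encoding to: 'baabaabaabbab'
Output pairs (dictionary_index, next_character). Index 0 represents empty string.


LZ78 encoding steps:
Dictionary: {0: ''}
Step 1: w='' (idx 0), next='b' -> output (0, 'b'), add 'b' as idx 1
Step 2: w='' (idx 0), next='a' -> output (0, 'a'), add 'a' as idx 2
Step 3: w='a' (idx 2), next='b' -> output (2, 'b'), add 'ab' as idx 3
Step 4: w='a' (idx 2), next='a' -> output (2, 'a'), add 'aa' as idx 4
Step 5: w='b' (idx 1), next='a' -> output (1, 'a'), add 'ba' as idx 5
Step 6: w='ab' (idx 3), next='b' -> output (3, 'b'), add 'abb' as idx 6
Step 7: w='ab' (idx 3), end of input -> output (3, '')


Encoded: [(0, 'b'), (0, 'a'), (2, 'b'), (2, 'a'), (1, 'a'), (3, 'b'), (3, '')]


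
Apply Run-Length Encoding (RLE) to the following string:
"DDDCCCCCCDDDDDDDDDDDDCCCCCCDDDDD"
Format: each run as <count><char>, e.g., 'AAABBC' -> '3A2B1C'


Scanning runs left to right:
  i=0: run of 'D' x 3 -> '3D'
  i=3: run of 'C' x 6 -> '6C'
  i=9: run of 'D' x 12 -> '12D'
  i=21: run of 'C' x 6 -> '6C'
  i=27: run of 'D' x 5 -> '5D'

RLE = 3D6C12D6C5D


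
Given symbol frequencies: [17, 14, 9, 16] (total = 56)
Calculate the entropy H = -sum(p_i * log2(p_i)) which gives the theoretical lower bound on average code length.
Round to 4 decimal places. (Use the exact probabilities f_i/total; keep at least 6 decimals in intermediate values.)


Per-symbol terms -p_i * log2(p_i) with p_i = f_i/56:
  p = 17/56 = 0.303571: log2(p) = -1.719892, -p*log2(p) = 0.522110
  p = 14/56 = 0.250000: log2(p) = -2.000000, -p*log2(p) = 0.500000
  p = 9/56 = 0.160714: log2(p) = -2.637430, -p*log2(p) = 0.423873
  p = 16/56 = 0.285714: log2(p) = -1.807355, -p*log2(p) = 0.516387
H = 0.522110 + 0.500000 + 0.423873 + 0.516387 = 1.962370

H = 1.9624 bits/symbol


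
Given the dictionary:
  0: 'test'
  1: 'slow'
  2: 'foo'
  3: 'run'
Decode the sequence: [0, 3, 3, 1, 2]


Look up each index in the dictionary:
  0 -> 'test'
  3 -> 'run'
  3 -> 'run'
  1 -> 'slow'
  2 -> 'foo'

Decoded: "test run run slow foo"


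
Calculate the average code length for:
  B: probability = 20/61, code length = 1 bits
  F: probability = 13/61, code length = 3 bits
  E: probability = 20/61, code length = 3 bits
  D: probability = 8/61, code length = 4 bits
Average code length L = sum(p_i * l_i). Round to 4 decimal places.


Weighted contributions p_i * l_i:
  B: (20/61) * 1 = 20/61
  F: (13/61) * 3 = 39/61
  E: (20/61) * 3 = 60/61
  D: (8/61) * 4 = 32/61
Sum = (20 + 39 + 60 + 32)/61 = 151/61

L = 151/61 = 2.4754 bits/symbol


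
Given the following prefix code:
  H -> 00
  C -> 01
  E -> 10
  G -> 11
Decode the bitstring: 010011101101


Decoding step by step:
Bits 01 -> C
Bits 00 -> H
Bits 11 -> G
Bits 10 -> E
Bits 11 -> G
Bits 01 -> C


Decoded message: CHGEGC


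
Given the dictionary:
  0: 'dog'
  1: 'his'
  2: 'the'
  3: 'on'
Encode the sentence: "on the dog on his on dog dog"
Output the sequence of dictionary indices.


Look up each word in the dictionary:
  'on' -> 3
  'the' -> 2
  'dog' -> 0
  'on' -> 3
  'his' -> 1
  'on' -> 3
  'dog' -> 0
  'dog' -> 0

Encoded: [3, 2, 0, 3, 1, 3, 0, 0]


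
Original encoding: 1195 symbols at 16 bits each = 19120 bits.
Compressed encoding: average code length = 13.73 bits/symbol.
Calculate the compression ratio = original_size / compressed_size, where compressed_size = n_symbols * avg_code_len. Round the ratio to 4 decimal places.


original_size = n_symbols * orig_bits = 1195 * 16 = 19120 bits
compressed_size = n_symbols * avg_code_len = 1195 * 13.73 = 16407.35 bits
ratio = original_size / compressed_size = 19120 / 16407.35 = 1.1653

Compression ratio = 1.1653


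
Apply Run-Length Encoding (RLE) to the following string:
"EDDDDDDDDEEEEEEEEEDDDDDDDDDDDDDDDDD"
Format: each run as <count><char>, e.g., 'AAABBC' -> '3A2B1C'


Scanning runs left to right:
  i=0: run of 'E' x 1 -> '1E'
  i=1: run of 'D' x 8 -> '8D'
  i=9: run of 'E' x 9 -> '9E'
  i=18: run of 'D' x 17 -> '17D'

RLE = 1E8D9E17D


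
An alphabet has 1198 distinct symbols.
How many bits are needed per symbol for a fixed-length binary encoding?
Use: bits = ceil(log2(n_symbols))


log2(1198) = 10.2264
Bracket: 2^10 = 1024 < 1198 <= 2^11 = 2048
So ceil(log2(1198)) = 11

bits = ceil(log2(1198)) = ceil(10.2264) = 11 bits


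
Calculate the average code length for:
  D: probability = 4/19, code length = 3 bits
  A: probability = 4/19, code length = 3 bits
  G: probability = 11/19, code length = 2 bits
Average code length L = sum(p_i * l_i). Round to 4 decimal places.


Weighted contributions p_i * l_i:
  D: (4/19) * 3 = 12/19
  A: (4/19) * 3 = 12/19
  G: (11/19) * 2 = 22/19
Sum = (12 + 12 + 22)/19 = 46/19

L = 46/19 = 2.4211 bits/symbol


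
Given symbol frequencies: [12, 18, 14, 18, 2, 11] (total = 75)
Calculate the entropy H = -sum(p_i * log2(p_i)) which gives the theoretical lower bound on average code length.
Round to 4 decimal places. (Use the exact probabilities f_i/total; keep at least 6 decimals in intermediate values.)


Per-symbol terms -p_i * log2(p_i) with p_i = f_i/75:
  p = 12/75 = 0.160000: log2(p) = -2.643856, -p*log2(p) = 0.423017
  p = 18/75 = 0.240000: log2(p) = -2.058894, -p*log2(p) = 0.494134
  p = 14/75 = 0.186667: log2(p) = -2.421464, -p*log2(p) = 0.452007
  p = 18/75 = 0.240000: log2(p) = -2.058894, -p*log2(p) = 0.494134
  p = 2/75 = 0.026667: log2(p) = -5.228819, -p*log2(p) = 0.139435
  p = 11/75 = 0.146667: log2(p) = -2.769387, -p*log2(p) = 0.406177
H = 0.423017 + 0.494134 + 0.452007 + 0.494134 + 0.139435 + 0.406177 = 2.408904

H = 2.4089 bits/symbol
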